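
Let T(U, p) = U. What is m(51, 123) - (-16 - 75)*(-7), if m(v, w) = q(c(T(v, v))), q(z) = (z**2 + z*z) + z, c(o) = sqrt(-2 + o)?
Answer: -532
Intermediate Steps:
q(z) = z + 2*z**2 (q(z) = (z**2 + z**2) + z = 2*z**2 + z = z + 2*z**2)
m(v, w) = sqrt(-2 + v)*(1 + 2*sqrt(-2 + v))
m(51, 123) - (-16 - 75)*(-7) = (-4 + sqrt(-2 + 51) + 2*51) - (-16 - 75)*(-7) = (-4 + sqrt(49) + 102) - (-91)*(-7) = (-4 + 7 + 102) - 1*637 = 105 - 637 = -532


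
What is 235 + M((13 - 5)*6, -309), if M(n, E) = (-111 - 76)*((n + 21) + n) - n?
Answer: -21692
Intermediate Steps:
M(n, E) = -3927 - 375*n (M(n, E) = -187*((21 + n) + n) - n = -187*(21 + 2*n) - n = (-3927 - 374*n) - n = -3927 - 375*n)
235 + M((13 - 5)*6, -309) = 235 + (-3927 - 375*(13 - 5)*6) = 235 + (-3927 - 3000*6) = 235 + (-3927 - 375*48) = 235 + (-3927 - 18000) = 235 - 21927 = -21692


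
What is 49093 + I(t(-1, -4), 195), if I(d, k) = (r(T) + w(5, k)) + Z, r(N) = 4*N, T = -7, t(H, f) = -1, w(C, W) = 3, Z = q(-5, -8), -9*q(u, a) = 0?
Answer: 49068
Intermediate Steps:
q(u, a) = 0 (q(u, a) = -1/9*0 = 0)
Z = 0
I(d, k) = -25 (I(d, k) = (4*(-7) + 3) + 0 = (-28 + 3) + 0 = -25 + 0 = -25)
49093 + I(t(-1, -4), 195) = 49093 - 25 = 49068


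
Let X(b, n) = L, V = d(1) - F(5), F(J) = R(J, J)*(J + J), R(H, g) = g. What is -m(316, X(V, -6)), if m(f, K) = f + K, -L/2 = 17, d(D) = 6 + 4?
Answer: -282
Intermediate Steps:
d(D) = 10
L = -34 (L = -2*17 = -34)
F(J) = 2*J² (F(J) = J*(J + J) = J*(2*J) = 2*J²)
V = -40 (V = 10 - 2*5² = 10 - 2*25 = 10 - 1*50 = 10 - 50 = -40)
X(b, n) = -34
m(f, K) = K + f
-m(316, X(V, -6)) = -(-34 + 316) = -1*282 = -282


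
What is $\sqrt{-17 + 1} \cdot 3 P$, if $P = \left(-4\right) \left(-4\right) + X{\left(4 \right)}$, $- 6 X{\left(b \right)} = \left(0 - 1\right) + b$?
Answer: $186 i \approx 186.0 i$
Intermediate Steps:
$X{\left(b \right)} = \frac{1}{6} - \frac{b}{6}$ ($X{\left(b \right)} = - \frac{\left(0 - 1\right) + b}{6} = - \frac{-1 + b}{6} = \frac{1}{6} - \frac{b}{6}$)
$P = \frac{31}{2}$ ($P = \left(-4\right) \left(-4\right) + \left(\frac{1}{6} - \frac{2}{3}\right) = 16 + \left(\frac{1}{6} - \frac{2}{3}\right) = 16 - \frac{1}{2} = \frac{31}{2} \approx 15.5$)
$\sqrt{-17 + 1} \cdot 3 P = \sqrt{-17 + 1} \cdot 3 \cdot \frac{31}{2} = \sqrt{-16} \cdot 3 \cdot \frac{31}{2} = 4 i 3 \cdot \frac{31}{2} = 12 i \frac{31}{2} = 186 i$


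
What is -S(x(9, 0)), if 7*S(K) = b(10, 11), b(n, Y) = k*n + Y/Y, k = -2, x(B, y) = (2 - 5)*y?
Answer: 19/7 ≈ 2.7143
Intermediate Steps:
x(B, y) = -3*y
b(n, Y) = 1 - 2*n (b(n, Y) = -2*n + Y/Y = -2*n + 1 = 1 - 2*n)
S(K) = -19/7 (S(K) = (1 - 2*10)/7 = (1 - 20)/7 = (⅐)*(-19) = -19/7)
-S(x(9, 0)) = -1*(-19/7) = 19/7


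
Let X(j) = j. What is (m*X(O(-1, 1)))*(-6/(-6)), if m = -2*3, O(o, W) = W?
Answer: -6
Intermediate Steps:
m = -6
(m*X(O(-1, 1)))*(-6/(-6)) = (-6*1)*(-6/(-6)) = -(-36)*(-1)/6 = -6*1 = -6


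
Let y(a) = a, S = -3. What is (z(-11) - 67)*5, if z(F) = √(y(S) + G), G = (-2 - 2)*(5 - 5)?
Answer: -335 + 5*I*√3 ≈ -335.0 + 8.6602*I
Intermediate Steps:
G = 0 (G = -4*0 = 0)
z(F) = I*√3 (z(F) = √(-3 + 0) = √(-3) = I*√3)
(z(-11) - 67)*5 = (I*√3 - 67)*5 = (-67 + I*√3)*5 = -335 + 5*I*√3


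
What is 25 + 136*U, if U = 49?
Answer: 6689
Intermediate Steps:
25 + 136*U = 25 + 136*49 = 25 + 6664 = 6689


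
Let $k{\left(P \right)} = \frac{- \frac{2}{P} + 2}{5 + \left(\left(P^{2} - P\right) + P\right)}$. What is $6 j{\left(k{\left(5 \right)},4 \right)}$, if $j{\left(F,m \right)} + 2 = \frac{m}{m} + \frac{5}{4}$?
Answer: $\frac{3}{2} \approx 1.5$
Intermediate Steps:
$k{\left(P \right)} = \frac{2 - \frac{2}{P}}{5 + P^{2}}$
$j{\left(F,m \right)} = \frac{1}{4}$ ($j{\left(F,m \right)} = -2 + \left(\frac{m}{m} + \frac{5}{4}\right) = -2 + \left(1 + 5 \cdot \frac{1}{4}\right) = -2 + \left(1 + \frac{5}{4}\right) = -2 + \frac{9}{4} = \frac{1}{4}$)
$6 j{\left(k{\left(5 \right)},4 \right)} = 6 \cdot \frac{1}{4} = \frac{3}{2}$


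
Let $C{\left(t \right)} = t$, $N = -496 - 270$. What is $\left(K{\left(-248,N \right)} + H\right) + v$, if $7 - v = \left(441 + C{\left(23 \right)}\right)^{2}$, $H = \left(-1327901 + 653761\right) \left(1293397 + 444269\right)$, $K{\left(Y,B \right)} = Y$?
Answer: $-1171430372777$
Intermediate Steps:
$N = -766$
$H = -1171430157240$ ($H = \left(-674140\right) 1737666 = -1171430157240$)
$v = -215289$ ($v = 7 - \left(441 + 23\right)^{2} = 7 - 464^{2} = 7 - 215296 = -215289$)
$\left(K{\left(-248,N \right)} + H\right) + v = \left(-248 - 1171430157240\right) - 215289 = -1171430157488 - 215289 = -1171430372777$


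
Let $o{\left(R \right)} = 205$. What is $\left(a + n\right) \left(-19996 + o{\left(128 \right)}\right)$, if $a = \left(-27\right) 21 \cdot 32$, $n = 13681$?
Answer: $88327233$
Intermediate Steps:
$a = -18144$ ($a = \left(-567\right) 32 = -18144$)
$\left(a + n\right) \left(-19996 + o{\left(128 \right)}\right) = \left(-18144 + 13681\right) \left(-19996 + 205\right) = \left(-4463\right) \left(-19791\right) = 88327233$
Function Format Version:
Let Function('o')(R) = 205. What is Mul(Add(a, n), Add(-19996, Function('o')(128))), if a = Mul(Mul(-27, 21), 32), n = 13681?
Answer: 88327233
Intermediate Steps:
a = -18144 (a = Mul(-567, 32) = -18144)
Mul(Add(a, n), Add(-19996, Function('o')(128))) = Mul(Add(-18144, 13681), Add(-19996, 205)) = Mul(-4463, -19791) = 88327233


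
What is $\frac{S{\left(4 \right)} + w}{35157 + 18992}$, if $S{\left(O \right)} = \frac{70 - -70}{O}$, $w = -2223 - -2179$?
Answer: $- \frac{9}{54149} \approx -0.00016621$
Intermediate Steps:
$w = -44$ ($w = -2223 + 2179 = -44$)
$S{\left(O \right)} = \frac{140}{O}$ ($S{\left(O \right)} = \frac{70 + 70}{O} = \frac{140}{O}$)
$\frac{S{\left(4 \right)} + w}{35157 + 18992} = \frac{\frac{140}{4} - 44}{35157 + 18992} = \frac{140 \cdot \frac{1}{4} - 44}{54149} = \left(35 - 44\right) \frac{1}{54149} = \left(-9\right) \frac{1}{54149} = - \frac{9}{54149}$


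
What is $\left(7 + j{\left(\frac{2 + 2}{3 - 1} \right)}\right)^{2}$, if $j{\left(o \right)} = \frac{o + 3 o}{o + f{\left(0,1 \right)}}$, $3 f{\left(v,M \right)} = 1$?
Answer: $\frac{5329}{49} \approx 108.76$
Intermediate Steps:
$f{\left(v,M \right)} = \frac{1}{3}$ ($f{\left(v,M \right)} = \frac{1}{3} \cdot 1 = \frac{1}{3}$)
$j{\left(o \right)} = \frac{4 o}{\frac{1}{3} + o}$ ($j{\left(o \right)} = \frac{o + 3 o}{o + \frac{1}{3}} = \frac{4 o}{\frac{1}{3} + o}$)
$\left(7 + j{\left(\frac{2 + 2}{3 - 1} \right)}\right)^{2} = \left(7 + \frac{12 \frac{2 + 2}{3 - 1}}{1 + 3 \frac{2 + 2}{3 - 1}}\right)^{2} = \left(7 + \frac{12 \cdot \frac{4}{2}}{1 + 3 \cdot \frac{4}{2}}\right)^{2} = \left(7 + \frac{12 \cdot 4 \cdot \frac{1}{2}}{1 + 3 \cdot 4 \cdot \frac{1}{2}}\right)^{2} = \left(7 + 12 \cdot 2 \frac{1}{1 + 3 \cdot 2}\right)^{2} = \left(7 + 12 \cdot 2 \frac{1}{1 + 6}\right)^{2} = \left(7 + 12 \cdot 2 \cdot \frac{1}{7}\right)^{2} = \left(7 + \frac{24}{7}\right)^{2} = \left(\frac{73}{7}\right)^{2} = \frac{5329}{49}$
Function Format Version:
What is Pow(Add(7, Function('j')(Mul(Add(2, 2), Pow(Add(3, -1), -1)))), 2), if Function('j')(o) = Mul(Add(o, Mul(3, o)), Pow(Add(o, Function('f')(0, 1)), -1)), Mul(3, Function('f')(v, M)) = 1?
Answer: Rational(5329, 49) ≈ 108.76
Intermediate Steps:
Function('f')(v, M) = Rational(1, 3) (Function('f')(v, M) = Mul(Rational(1, 3), 1) = Rational(1, 3))
Function('j')(o) = Mul(4, o, Pow(Add(Rational(1, 3), o), -1)) (Function('j')(o) = Mul(Add(o, Mul(3, o)), Pow(Add(o, Rational(1, 3)), -1)) = Mul(Mul(4, o), Pow(Add(Rational(1, 3), o), -1)) = Mul(4, o, Pow(Add(Rational(1, 3), o), -1)))
Pow(Add(7, Function('j')(Mul(Add(2, 2), Pow(Add(3, -1), -1)))), 2) = Pow(Add(7, Mul(12, Mul(Add(2, 2), Pow(Add(3, -1), -1)), Pow(Add(1, Mul(3, Mul(Add(2, 2), Pow(Add(3, -1), -1)))), -1))), 2) = Pow(Add(7, Mul(12, Mul(4, Pow(2, -1)), Pow(Add(1, Mul(3, Mul(4, Pow(2, -1)))), -1))), 2) = Pow(Add(7, Mul(12, Mul(4, Rational(1, 2)), Pow(Add(1, Mul(3, Mul(4, Rational(1, 2)))), -1))), 2) = Pow(Add(7, Mul(12, 2, Pow(Add(1, Mul(3, 2)), -1))), 2) = Pow(Add(7, Mul(12, 2, Pow(Add(1, 6), -1))), 2) = Pow(Add(7, Mul(12, 2, Pow(7, -1))), 2) = Pow(Add(7, Mul(12, 2, Rational(1, 7))), 2) = Pow(Add(7, Rational(24, 7)), 2) = Pow(Rational(73, 7), 2) = Rational(5329, 49)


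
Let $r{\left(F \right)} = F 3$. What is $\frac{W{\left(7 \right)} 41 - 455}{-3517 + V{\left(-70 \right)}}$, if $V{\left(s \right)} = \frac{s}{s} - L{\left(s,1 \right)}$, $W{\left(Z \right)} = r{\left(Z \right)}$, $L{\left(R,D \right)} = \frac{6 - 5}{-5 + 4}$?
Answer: $- \frac{406}{3515} \approx -0.1155$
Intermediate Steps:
$L{\left(R,D \right)} = -1$ ($L{\left(R,D \right)} = 1 \frac{1}{-1} = 1 \left(-1\right) = -1$)
$r{\left(F \right)} = 3 F$
$W{\left(Z \right)} = 3 Z$
$V{\left(s \right)} = 2$ ($V{\left(s \right)} = \frac{s}{s} - -1 = 1 + 1 = 2$)
$\frac{W{\left(7 \right)} 41 - 455}{-3517 + V{\left(-70 \right)}} = \frac{3 \cdot 7 \cdot 41 - 455}{-3517 + 2} = \frac{21 \cdot 41 - 455}{-3515} = \left(861 - 455\right) \left(- \frac{1}{3515}\right) = 406 \left(- \frac{1}{3515}\right) = - \frac{406}{3515}$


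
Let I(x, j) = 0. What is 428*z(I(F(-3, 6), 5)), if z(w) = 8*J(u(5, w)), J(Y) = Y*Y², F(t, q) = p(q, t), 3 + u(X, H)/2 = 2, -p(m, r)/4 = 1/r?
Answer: -27392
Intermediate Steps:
p(m, r) = -4/r
u(X, H) = -2 (u(X, H) = -6 + 2*2 = -6 + 4 = -2)
F(t, q) = -4/t
J(Y) = Y³
z(w) = -64 (z(w) = 8*(-2)³ = 8*(-8) = -64)
428*z(I(F(-3, 6), 5)) = 428*(-64) = -27392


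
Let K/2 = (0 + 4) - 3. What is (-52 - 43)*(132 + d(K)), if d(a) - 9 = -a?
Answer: -13205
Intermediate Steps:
K = 2 (K = 2*((0 + 4) - 3) = 2*(4 - 3) = 2*1 = 2)
d(a) = 9 - a
(-52 - 43)*(132 + d(K)) = (-52 - 43)*(132 + (9 - 1*2)) = -95*(132 + (9 - 2)) = -95*(132 + 7) = -95*139 = -13205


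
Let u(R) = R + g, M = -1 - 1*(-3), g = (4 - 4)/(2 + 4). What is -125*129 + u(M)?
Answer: -16123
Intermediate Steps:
g = 0 (g = 0/6 = 0*(⅙) = 0)
M = 2 (M = -1 + 3 = 2)
u(R) = R (u(R) = R + 0 = R)
-125*129 + u(M) = -125*129 + 2 = -16125 + 2 = -16123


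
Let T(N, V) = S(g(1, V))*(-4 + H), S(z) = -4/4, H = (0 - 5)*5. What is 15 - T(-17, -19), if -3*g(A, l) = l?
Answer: -14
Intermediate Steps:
g(A, l) = -l/3
H = -25 (H = -5*5 = -25)
S(z) = -1 (S(z) = -4*¼ = -1)
T(N, V) = 29 (T(N, V) = -(-4 - 25) = -1*(-29) = 29)
15 - T(-17, -19) = 15 - 1*29 = 15 - 29 = -14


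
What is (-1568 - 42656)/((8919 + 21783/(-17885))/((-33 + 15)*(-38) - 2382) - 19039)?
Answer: 223837785920/96391624167 ≈ 2.3222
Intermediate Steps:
(-1568 - 42656)/((8919 + 21783/(-17885))/((-33 + 15)*(-38) - 2382) - 19039) = -44224/((8919 + 21783*(-1/17885))/(-18*(-38) - 2382) - 19039) = -44224/((8919 - 21783/17885)/(684 - 2382) - 19039) = -44224/((159494532/17885)/(-1698) - 19039) = -44224/((159494532/17885)*(-1/1698) - 19039) = -44224/(-26582422/5061455 - 19039) = -44224/(-96391624167/5061455) = -44224*(-5061455/96391624167) = 223837785920/96391624167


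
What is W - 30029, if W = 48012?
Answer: 17983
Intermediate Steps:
W - 30029 = 48012 - 30029 = 17983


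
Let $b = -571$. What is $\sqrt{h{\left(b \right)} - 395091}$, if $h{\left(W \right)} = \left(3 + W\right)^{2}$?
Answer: $i \sqrt{72467} \approx 269.2 i$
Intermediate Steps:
$\sqrt{h{\left(b \right)} - 395091} = \sqrt{\left(3 - 571\right)^{2} - 395091} = \sqrt{\left(-568\right)^{2} - 395091} = \sqrt{322624 - 395091} = \sqrt{-72467} = i \sqrt{72467}$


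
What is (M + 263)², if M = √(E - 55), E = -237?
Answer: 68877 + 1052*I*√73 ≈ 68877.0 + 8988.3*I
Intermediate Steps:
M = 2*I*√73 (M = √(-237 - 55) = √(-292) = 2*I*√73 ≈ 17.088*I)
(M + 263)² = (2*I*√73 + 263)² = (263 + 2*I*√73)²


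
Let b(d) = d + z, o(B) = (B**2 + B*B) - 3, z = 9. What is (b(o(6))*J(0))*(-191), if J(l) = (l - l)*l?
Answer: 0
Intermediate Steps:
o(B) = -3 + 2*B**2 (o(B) = (B**2 + B**2) - 3 = 2*B**2 - 3 = -3 + 2*B**2)
b(d) = 9 + d (b(d) = d + 9 = 9 + d)
J(l) = 0 (J(l) = 0*l = 0)
(b(o(6))*J(0))*(-191) = ((9 + (-3 + 2*6**2))*0)*(-191) = ((9 + (-3 + 2*36))*0)*(-191) = ((9 + (-3 + 72))*0)*(-191) = ((9 + 69)*0)*(-191) = (78*0)*(-191) = 0*(-191) = 0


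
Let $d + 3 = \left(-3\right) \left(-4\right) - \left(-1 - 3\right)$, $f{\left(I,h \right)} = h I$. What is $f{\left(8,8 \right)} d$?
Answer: $832$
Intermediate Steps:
$f{\left(I,h \right)} = I h$
$d = 13$ ($d = -3 - \left(-13 - 3\right) = -3 + \left(12 + \left(1 - -3\right)\right) = -3 + \left(12 + \left(1 + 3\right)\right) = -3 + \left(12 + 4\right) = -3 + 16 = 13$)
$f{\left(8,8 \right)} d = 8 \cdot 8 \cdot 13 = 64 \cdot 13 = 832$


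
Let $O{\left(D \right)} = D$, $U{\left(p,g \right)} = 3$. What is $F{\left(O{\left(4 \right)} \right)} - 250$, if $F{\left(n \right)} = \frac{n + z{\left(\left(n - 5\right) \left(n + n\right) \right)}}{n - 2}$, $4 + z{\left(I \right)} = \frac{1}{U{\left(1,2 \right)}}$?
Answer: $- \frac{1499}{6} \approx -249.83$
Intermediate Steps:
$z{\left(I \right)} = - \frac{11}{3}$ ($z{\left(I \right)} = -4 + \frac{1}{3} = - \frac{11}{3}$)
$F{\left(n \right)} = \frac{- \frac{11}{3} + n}{-2 + n}$ ($F{\left(n \right)} = \frac{n - \frac{11}{3}}{n - 2} = \frac{- \frac{11}{3} + n}{-2 + n}$)
$F{\left(O{\left(4 \right)} \right)} - 250 = \frac{- \frac{11}{3} + 4}{-2 + 4} - 250 = \frac{1}{2} \cdot \frac{1}{3} - 250 = \frac{1}{6} - 250 = - \frac{1499}{6}$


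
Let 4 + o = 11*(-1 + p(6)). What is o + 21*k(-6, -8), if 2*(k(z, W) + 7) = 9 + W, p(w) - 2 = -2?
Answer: -303/2 ≈ -151.50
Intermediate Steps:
p(w) = 0 (p(w) = 2 - 2 = 0)
k(z, W) = -5/2 + W/2 (k(z, W) = -7 + (9 + W)/2 = -7 + (9/2 + W/2) = -5/2 + W/2)
o = -15 (o = -4 + 11*(-1 + 0) = -4 + 11*(-1) = -4 - 11 = -15)
o + 21*k(-6, -8) = -15 + 21*(-5/2 + (½)*(-8)) = -15 + 21*(-5/2 - 4) = -15 + 21*(-13/2) = -15 - 273/2 = -303/2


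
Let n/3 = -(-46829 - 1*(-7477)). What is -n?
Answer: -118056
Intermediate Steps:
n = 118056 (n = 3*(-(-46829 - 1*(-7477))) = 3*(-(-46829 + 7477)) = 3*(-1*(-39352)) = 3*39352 = 118056)
-n = -1*118056 = -118056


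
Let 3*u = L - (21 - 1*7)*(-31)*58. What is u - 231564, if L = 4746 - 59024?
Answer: -241266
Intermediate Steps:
L = -54278
u = -9702 (u = (-54278 - (21 - 1*7)*(-31)*58)/3 = (-54278 - (21 - 7)*(-31)*58)/3 = (-54278 - 14*(-31)*58)/3 = (-54278 - (-434)*58)/3 = (-54278 - 1*(-25172))/3 = (-54278 + 25172)/3 = (1/3)*(-29106) = -9702)
u - 231564 = -9702 - 231564 = -241266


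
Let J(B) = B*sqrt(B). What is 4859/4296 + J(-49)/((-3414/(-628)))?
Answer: 4859/4296 - 107702*I/1707 ≈ 1.1311 - 63.094*I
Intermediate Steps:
J(B) = B**(3/2)
4859/4296 + J(-49)/((-3414/(-628))) = 4859/4296 + (-49)**(3/2)/((-3414/(-628))) = 4859*(1/4296) + (-343*I)/((-3414*(-1/628))) = 4859/4296 + (-343*I)/(1707/314) = 4859/4296 - 343*I*(314/1707) = 4859/4296 - 107702*I/1707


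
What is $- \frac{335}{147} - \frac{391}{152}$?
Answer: $- \frac{108397}{22344} \approx -4.8513$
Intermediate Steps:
$- \frac{335}{147} - \frac{391}{152} = - \frac{108397}{22344}$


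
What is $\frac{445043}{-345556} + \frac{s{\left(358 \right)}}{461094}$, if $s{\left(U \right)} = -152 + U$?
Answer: $- \frac{102567736253}{79666899132} \approx -1.2875$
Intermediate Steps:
$\frac{445043}{-345556} + \frac{s{\left(358 \right)}}{461094} = \frac{445043}{-345556} + \frac{-152 + 358}{461094} = 445043 \left(- \frac{1}{345556}\right) + 206 \cdot \frac{1}{461094} = - \frac{445043}{345556} + \frac{103}{230547} = - \frac{102567736253}{79666899132}$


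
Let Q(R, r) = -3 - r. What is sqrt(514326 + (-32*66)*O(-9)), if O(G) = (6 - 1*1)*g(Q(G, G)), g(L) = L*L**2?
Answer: I*sqrt(1766634) ≈ 1329.1*I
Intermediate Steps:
g(L) = L**3
O(G) = 5*(-3 - G)**3 (O(G) = (6 - 1*1)*(-3 - G)**3 = (6 - 1)*(-3 - G)**3 = 5*(-3 - G)**3)
sqrt(514326 + (-32*66)*O(-9)) = sqrt(514326 + (-32*66)*(-5*(3 - 9)**3)) = sqrt(514326 - (-10560)*(-6)**3) = sqrt(514326 - (-10560)*(-216)) = sqrt(514326 - 2112*1080) = sqrt(514326 - 2280960) = sqrt(-1766634) = I*sqrt(1766634)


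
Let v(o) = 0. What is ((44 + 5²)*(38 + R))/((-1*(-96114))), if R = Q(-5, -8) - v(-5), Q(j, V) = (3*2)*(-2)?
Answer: 299/16019 ≈ 0.018665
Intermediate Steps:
Q(j, V) = -12 (Q(j, V) = 6*(-2) = -12)
R = -12 (R = -12 - 1*0 = -12 + 0 = -12)
((44 + 5²)*(38 + R))/((-1*(-96114))) = ((44 + 5²)*(38 - 12))/((-1*(-96114))) = ((44 + 25)*26)/96114 = (69*26)*(1/96114) = 1794*(1/96114) = 299/16019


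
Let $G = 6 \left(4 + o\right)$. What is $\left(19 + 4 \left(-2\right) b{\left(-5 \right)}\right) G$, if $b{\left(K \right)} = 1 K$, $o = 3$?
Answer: $2478$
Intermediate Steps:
$b{\left(K \right)} = K$
$G = 42$ ($G = 6 \left(4 + 3\right) = 6 \cdot 7 = 42$)
$\left(19 + 4 \left(-2\right) b{\left(-5 \right)}\right) G = \left(19 + 4 \left(-2\right) \left(-5\right)\right) 42 = \left(19 - -40\right) 42 = \left(19 + 40\right) 42 = 59 \cdot 42 = 2478$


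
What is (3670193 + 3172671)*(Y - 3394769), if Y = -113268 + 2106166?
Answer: -9592812598544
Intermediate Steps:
Y = 1992898
(3670193 + 3172671)*(Y - 3394769) = (3670193 + 3172671)*(1992898 - 3394769) = 6842864*(-1401871) = -9592812598544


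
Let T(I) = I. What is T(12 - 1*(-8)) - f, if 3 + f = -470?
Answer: 493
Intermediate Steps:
f = -473 (f = -3 - 470 = -473)
T(12 - 1*(-8)) - f = (12 - 1*(-8)) - 1*(-473) = (12 + 8) + 473 = 20 + 473 = 493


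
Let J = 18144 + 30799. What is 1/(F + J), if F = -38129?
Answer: 1/10814 ≈ 9.2473e-5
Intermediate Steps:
J = 48943
1/(F + J) = 1/(-38129 + 48943) = 1/10814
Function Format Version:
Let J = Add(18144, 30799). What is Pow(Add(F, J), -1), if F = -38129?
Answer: Rational(1, 10814) ≈ 9.2473e-5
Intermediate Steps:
J = 48943
Pow(Add(F, J), -1) = Pow(Add(-38129, 48943), -1) = Pow(10814, -1) = Rational(1, 10814)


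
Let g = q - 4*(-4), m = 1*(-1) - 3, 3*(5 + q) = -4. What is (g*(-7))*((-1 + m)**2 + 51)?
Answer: -15428/3 ≈ -5142.7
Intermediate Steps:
q = -19/3 (q = -5 + (1/3)*(-4) = -5 - 4/3 = -19/3 ≈ -6.3333)
m = -4 (m = -1 - 3 = -4)
g = 29/3 (g = -19/3 - 4*(-4) = -19/3 + 16 = 29/3 ≈ 9.6667)
(g*(-7))*((-1 + m)**2 + 51) = ((29/3)*(-7))*((-1 - 4)**2 + 51) = -203*((-5)**2 + 51)/3 = -203*(25 + 51)/3 = -203/3*76 = -15428/3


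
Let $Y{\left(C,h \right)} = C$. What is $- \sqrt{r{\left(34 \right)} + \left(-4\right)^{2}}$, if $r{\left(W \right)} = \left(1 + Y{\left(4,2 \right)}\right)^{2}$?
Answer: $- \sqrt{41} \approx -6.4031$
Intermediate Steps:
$r{\left(W \right)} = 25$ ($r{\left(W \right)} = \left(1 + 4\right)^{2} = 5^{2} = 25$)
$- \sqrt{r{\left(34 \right)} + \left(-4\right)^{2}} = - \sqrt{25 + \left(-4\right)^{2}} = - \sqrt{25 + 16} = - \sqrt{41}$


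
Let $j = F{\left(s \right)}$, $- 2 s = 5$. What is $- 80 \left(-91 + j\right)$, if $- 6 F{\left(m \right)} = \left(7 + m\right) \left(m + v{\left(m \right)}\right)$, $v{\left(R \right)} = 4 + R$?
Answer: $7220$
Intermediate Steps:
$s = - \frac{5}{2}$ ($s = \left(- \frac{1}{2}\right) 5 = - \frac{5}{2} \approx -2.5$)
$F{\left(m \right)} = - \frac{\left(4 + 2 m\right) \left(7 + m\right)}{6}$ ($F{\left(m \right)} = - \frac{\left(7 + m\right) \left(m + \left(4 + m\right)\right)}{6} = - \frac{\left(7 + m\right) \left(4 + 2 m\right)}{6} = - \frac{\left(4 + 2 m\right) \left(7 + m\right)}{6}$)
$j = \frac{3}{4}$ ($j = - \frac{14}{3} - - \frac{15}{2} - \frac{\left(- \frac{5}{2}\right)^{2}}{3} = - \frac{14}{3} + \frac{15}{2} - \frac{25}{12} = \frac{3}{4} \approx 0.75$)
$- 80 \left(-91 + j\right) = - 80 \left(-91 + \frac{3}{4}\right) = \left(-80\right) \left(- \frac{361}{4}\right) = 7220$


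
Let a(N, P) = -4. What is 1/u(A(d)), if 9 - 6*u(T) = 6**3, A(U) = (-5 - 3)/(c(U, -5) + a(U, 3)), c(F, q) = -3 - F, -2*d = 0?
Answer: -2/69 ≈ -0.028986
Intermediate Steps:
d = 0 (d = -1/2*0 = 0)
A(U) = -8/(-7 - U) (A(U) = (-5 - 3)/((-3 - U) - 4) = -8/(-7 - U))
u(T) = -69/2 (u(T) = 3/2 - 1/6*6**3 = 3/2 - 1/6*216 = 3/2 - 36 = -69/2)
1/u(A(d)) = 1/(-69/2) = -2/69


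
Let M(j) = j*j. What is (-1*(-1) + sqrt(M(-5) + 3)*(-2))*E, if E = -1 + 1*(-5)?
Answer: -6 + 24*sqrt(7) ≈ 57.498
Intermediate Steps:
M(j) = j**2
E = -6 (E = -1 - 5 = -6)
(-1*(-1) + sqrt(M(-5) + 3)*(-2))*E = (-1*(-1) + sqrt((-5)**2 + 3)*(-2))*(-6) = (1 + sqrt(25 + 3)*(-2))*(-6) = (1 + sqrt(28)*(-2))*(-6) = (1 + (2*sqrt(7))*(-2))*(-6) = (1 - 4*sqrt(7))*(-6) = -6 + 24*sqrt(7)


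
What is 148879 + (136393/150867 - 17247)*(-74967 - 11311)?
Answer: 224506320902261/150867 ≈ 1.4881e+9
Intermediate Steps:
148879 + (136393/150867 - 17247)*(-74967 - 11311) = 148879 + (136393*(1/150867) - 17247)*(-86278) = 148879 + (136393/150867 - 17247)*(-86278) = 148879 - 2601866756/150867*(-86278) = 148879 + 224483859974168/150867 = 224506320902261/150867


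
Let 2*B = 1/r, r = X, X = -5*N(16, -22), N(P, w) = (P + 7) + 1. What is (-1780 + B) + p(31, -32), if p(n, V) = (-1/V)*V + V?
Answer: -435121/240 ≈ -1813.0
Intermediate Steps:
p(n, V) = -1 + V
N(P, w) = 8 + P (N(P, w) = (7 + P) + 1 = 8 + P)
X = -120 (X = -5*(8 + 16) = -5*24 = -120)
r = -120
B = -1/240 (B = (½)/(-120) = (½)*(-1/120) = -1/240 ≈ -0.0041667)
(-1780 + B) + p(31, -32) = (-1780 - 1/240) + (-1 - 32) = -427201/240 - 33 = -435121/240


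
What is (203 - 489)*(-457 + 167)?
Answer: 82940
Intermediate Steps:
(203 - 489)*(-457 + 167) = -286*(-290) = 82940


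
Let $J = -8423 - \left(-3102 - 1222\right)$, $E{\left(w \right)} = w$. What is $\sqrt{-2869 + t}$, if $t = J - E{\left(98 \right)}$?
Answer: $i \sqrt{7066} \approx 84.059 i$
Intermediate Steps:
$J = -4099$ ($J = -8423 - -4324 = -8423 + 4324 = -4099$)
$t = -4197$ ($t = -4099 - 98 = -4197$)
$\sqrt{-2869 + t} = \sqrt{-2869 - 4197} = \sqrt{-7066} = i \sqrt{7066}$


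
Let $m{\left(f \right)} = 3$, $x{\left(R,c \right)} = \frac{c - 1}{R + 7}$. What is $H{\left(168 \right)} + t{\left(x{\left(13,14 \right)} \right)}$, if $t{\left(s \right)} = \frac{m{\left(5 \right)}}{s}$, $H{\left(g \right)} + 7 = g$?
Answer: $\frac{2153}{13} \approx 165.62$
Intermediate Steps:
$x{\left(R,c \right)} = \frac{-1 + c}{7 + R}$
$H{\left(g \right)} = -7 + g$
$t{\left(s \right)} = \frac{3}{s}$
$H{\left(168 \right)} + t{\left(x{\left(13,14 \right)} \right)} = \left(-7 + 168\right) + \frac{3}{\frac{1}{7 + 13} \left(-1 + 14\right)} = 161 + \frac{3}{\frac{1}{20} \cdot 13} = 161 + \frac{3}{\frac{13}{20}} = 161 + 3 \cdot \frac{20}{13} = 161 + \frac{60}{13} = \frac{2153}{13}$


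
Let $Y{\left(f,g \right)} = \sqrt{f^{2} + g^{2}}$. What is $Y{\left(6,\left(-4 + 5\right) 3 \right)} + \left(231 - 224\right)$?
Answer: $7 + 3 \sqrt{5} \approx 13.708$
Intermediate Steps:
$Y{\left(6,\left(-4 + 5\right) 3 \right)} + \left(231 - 224\right) = \sqrt{6^{2} + \left(\left(-4 + 5\right) 3\right)^{2}} + \left(231 - 224\right) = \sqrt{36 + \left(1 \cdot 3\right)^{2}} + \left(231 - 224\right) = \sqrt{36 + 3^{2}} + 7 = \sqrt{36 + 9} + 7 = \sqrt{45} + 7 = 3 \sqrt{5} + 7 = 7 + 3 \sqrt{5}$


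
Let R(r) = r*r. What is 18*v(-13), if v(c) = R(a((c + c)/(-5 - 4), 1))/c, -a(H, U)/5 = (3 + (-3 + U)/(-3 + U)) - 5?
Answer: -450/13 ≈ -34.615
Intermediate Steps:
a(H, U) = 5 (a(H, U) = -5*((3 + (-3 + U)/(-3 + U)) - 5) = -5*((3 + 1) - 5) = -5*(4 - 5) = -5*(-1) = 5)
R(r) = r**2
v(c) = 25/c (v(c) = 5**2/c = 25/c)
18*v(-13) = 18*(25/(-13)) = 18*(25*(-1/13)) = 18*(-25/13) = -450/13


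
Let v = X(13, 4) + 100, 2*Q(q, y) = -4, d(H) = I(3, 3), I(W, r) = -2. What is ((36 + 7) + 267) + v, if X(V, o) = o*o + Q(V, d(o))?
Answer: 424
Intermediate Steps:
d(H) = -2
Q(q, y) = -2 (Q(q, y) = (1/2)*(-4) = -2)
X(V, o) = -2 + o**2 (X(V, o) = o*o - 2 = o**2 - 2 = -2 + o**2)
v = 114 (v = (-2 + 4**2) + 100 = (-2 + 16) + 100 = 14 + 100 = 114)
((36 + 7) + 267) + v = ((36 + 7) + 267) + 114 = (43 + 267) + 114 = 310 + 114 = 424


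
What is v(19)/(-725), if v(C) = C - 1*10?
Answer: -9/725 ≈ -0.012414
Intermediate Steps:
v(C) = -10 + C (v(C) = C - 10 = -10 + C)
v(19)/(-725) = (-10 + 19)/(-725) = 9*(-1/725) = -9/725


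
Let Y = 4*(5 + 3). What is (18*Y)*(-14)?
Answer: -8064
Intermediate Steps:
Y = 32 (Y = 4*8 = 32)
(18*Y)*(-14) = (18*32)*(-14) = 576*(-14) = -8064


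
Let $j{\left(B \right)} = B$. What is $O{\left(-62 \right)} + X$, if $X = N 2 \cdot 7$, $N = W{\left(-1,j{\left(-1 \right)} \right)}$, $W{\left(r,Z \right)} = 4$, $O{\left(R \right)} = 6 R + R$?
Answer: $-378$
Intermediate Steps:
$O{\left(R \right)} = 7 R$
$N = 4$
$X = 56$ ($X = 4 \cdot 2 \cdot 7 = 8 \cdot 7 = 56$)
$O{\left(-62 \right)} + X = 7 \left(-62\right) + 56 = -434 + 56 = -378$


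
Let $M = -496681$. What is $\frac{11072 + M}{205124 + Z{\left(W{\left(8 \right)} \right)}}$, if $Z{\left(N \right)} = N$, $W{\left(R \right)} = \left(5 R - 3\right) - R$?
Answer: $- \frac{485609}{205153} \approx -2.3671$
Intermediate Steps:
$W{\left(R \right)} = -3 + 4 R$ ($W{\left(R \right)} = \left(-3 + 5 R\right) - R = -3 + 4 R$)
$\frac{11072 + M}{205124 + Z{\left(W{\left(8 \right)} \right)}} = \frac{11072 - 496681}{205124 + \left(-3 + 4 \cdot 8\right)} = - \frac{485609}{205124 + \left(-3 + 32\right)} = - \frac{485609}{205124 + 29} = - \frac{485609}{205153}$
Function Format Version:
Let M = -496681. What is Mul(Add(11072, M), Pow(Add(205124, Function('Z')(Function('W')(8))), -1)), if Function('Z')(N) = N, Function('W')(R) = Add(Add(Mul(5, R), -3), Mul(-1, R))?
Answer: Rational(-485609, 205153) ≈ -2.3671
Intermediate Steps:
Function('W')(R) = Add(-3, Mul(4, R)) (Function('W')(R) = Add(Add(-3, Mul(5, R)), Mul(-1, R)) = Add(-3, Mul(4, R)))
Mul(Add(11072, M), Pow(Add(205124, Function('Z')(Function('W')(8))), -1)) = Mul(Add(11072, -496681), Pow(Add(205124, Add(-3, Mul(4, 8))), -1)) = Mul(-485609, Pow(Add(205124, Add(-3, 32)), -1)) = Mul(-485609, Pow(Add(205124, 29), -1)) = Mul(-485609, Pow(205153, -1)) = Mul(-485609, Rational(1, 205153)) = Rational(-485609, 205153)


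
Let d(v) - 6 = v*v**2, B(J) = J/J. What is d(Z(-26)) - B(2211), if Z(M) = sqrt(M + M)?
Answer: 5 - 104*I*sqrt(13) ≈ 5.0 - 374.98*I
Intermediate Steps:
B(J) = 1
Z(M) = sqrt(2)*sqrt(M) (Z(M) = sqrt(2*M) = sqrt(2)*sqrt(M))
d(v) = 6 + v**3 (d(v) = 6 + v*v**2 = 6 + v**3)
d(Z(-26)) - B(2211) = (6 + (sqrt(2)*sqrt(-26))**3) - 1*1 = (6 + (sqrt(2)*(I*sqrt(26)))**3) - 1 = (6 + (2*I*sqrt(13))**3) - 1 = (6 - 104*I*sqrt(13)) - 1 = 5 - 104*I*sqrt(13)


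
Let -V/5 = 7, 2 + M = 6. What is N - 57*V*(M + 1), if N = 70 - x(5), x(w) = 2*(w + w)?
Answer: 10025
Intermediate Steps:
M = 4 (M = -2 + 6 = 4)
V = -35 (V = -5*7 = -35)
x(w) = 4*w (x(w) = 2*(2*w) = 4*w)
N = 50 (N = 70 - 4*5 = 70 - 1*20 = 70 - 20 = 50)
N - 57*V*(M + 1) = 50 - (-1995)*(4 + 1) = 50 - (-1995)*5 = 50 - 57*(-175) = 50 + 9975 = 10025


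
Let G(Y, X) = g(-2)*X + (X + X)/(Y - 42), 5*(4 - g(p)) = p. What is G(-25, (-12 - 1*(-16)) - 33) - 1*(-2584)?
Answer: 823184/335 ≈ 2457.3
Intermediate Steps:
g(p) = 4 - p/5
G(Y, X) = 22*X/5 + 2*X/(-42 + Y) (G(Y, X) = (4 - 1/5*(-2))*X + (X + X)/(Y - 42) = (4 + 2/5)*X + (2*X)/(-42 + Y) = 22*X/5 + 2*X/(-42 + Y))
G(-25, (-12 - 1*(-16)) - 33) - 1*(-2584) = 2*((-12 - 1*(-16)) - 33)*(-457 + 11*(-25))/(5*(-42 - 25)) - 1*(-2584) = (2/5)*((-12 + 16) - 33)*(-457 - 275)/(-67) + 2584 = (2/5)*(4 - 33)*(-1/67)*(-732) + 2584 = (2/5)*(-29)*(-1/67)*(-732) + 2584 = -42456/335 + 2584 = 823184/335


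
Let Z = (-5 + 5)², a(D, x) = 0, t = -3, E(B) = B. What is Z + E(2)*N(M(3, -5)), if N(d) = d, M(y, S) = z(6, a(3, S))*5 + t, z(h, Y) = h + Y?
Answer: 54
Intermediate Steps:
z(h, Y) = Y + h
Z = 0 (Z = 0² = 0)
M(y, S) = 27 (M(y, S) = (0 + 6)*5 - 3 = 6*5 - 3 = 30 - 3 = 27)
Z + E(2)*N(M(3, -5)) = 0 + 2*27 = 0 + 54 = 54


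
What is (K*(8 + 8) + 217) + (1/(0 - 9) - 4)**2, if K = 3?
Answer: 22834/81 ≈ 281.90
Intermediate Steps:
(K*(8 + 8) + 217) + (1/(0 - 9) - 4)**2 = (3*(8 + 8) + 217) + (1/(0 - 9) - 4)**2 = (3*16 + 217) + (1/(-9) - 4)**2 = (48 + 217) + (-1/9 - 4)**2 = 265 + (-37/9)**2 = 265 + 1369/81 = 22834/81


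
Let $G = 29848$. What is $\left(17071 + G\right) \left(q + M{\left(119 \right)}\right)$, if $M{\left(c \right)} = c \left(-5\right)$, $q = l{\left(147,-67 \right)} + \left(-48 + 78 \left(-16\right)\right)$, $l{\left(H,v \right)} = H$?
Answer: $-81826736$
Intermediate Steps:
$q = -1149$ ($q = 147 + \left(-48 + 78 \left(-16\right)\right) = 147 - 1296 = -1149$)
$M{\left(c \right)} = - 5 c$
$\left(17071 + G\right) \left(q + M{\left(119 \right)}\right) = \left(17071 + 29848\right) \left(-1149 - 595\right) = 46919 \left(-1149 - 595\right) = 46919 \left(-1744\right) = -81826736$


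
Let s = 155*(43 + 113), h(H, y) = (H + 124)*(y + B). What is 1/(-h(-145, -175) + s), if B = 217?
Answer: 1/25062 ≈ 3.9901e-5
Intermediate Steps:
h(H, y) = (124 + H)*(217 + y) (h(H, y) = (H + 124)*(y + 217) = (124 + H)*(217 + y))
s = 24180 (s = 155*156 = 24180)
1/(-h(-145, -175) + s) = 1/(-(26908 + 124*(-175) + 217*(-145) - 145*(-175)) + 24180) = 1/(-(26908 - 21700 - 31465 + 25375) + 24180) = 1/(-1*(-882) + 24180) = 1/(882 + 24180) = 1/25062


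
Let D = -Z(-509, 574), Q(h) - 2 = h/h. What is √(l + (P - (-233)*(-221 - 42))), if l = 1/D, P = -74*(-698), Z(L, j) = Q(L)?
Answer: I*√86646/3 ≈ 98.119*I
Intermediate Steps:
Q(h) = 3 (Q(h) = 2 + h/h = 2 + 1 = 3)
Z(L, j) = 3
D = -3 (D = -1*3 = -3)
P = 51652
l = -⅓ (l = 1/(-3) = -⅓ ≈ -0.33333)
√(l + (P - (-233)*(-221 - 42))) = √(-⅓ + (51652 - (-233)*(-221 - 42))) = √(-⅓ + (51652 - (-233)*(-263))) = √(-⅓ + (51652 - 1*61279)) = √(-⅓ + (51652 - 61279)) = √(-⅓ - 9627) = √(-28882/3) = I*√86646/3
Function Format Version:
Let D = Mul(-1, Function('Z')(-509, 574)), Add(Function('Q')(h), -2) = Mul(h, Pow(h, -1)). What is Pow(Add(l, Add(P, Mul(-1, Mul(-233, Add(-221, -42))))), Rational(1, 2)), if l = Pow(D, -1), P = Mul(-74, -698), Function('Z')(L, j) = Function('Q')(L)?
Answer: Mul(Rational(1, 3), I, Pow(86646, Rational(1, 2))) ≈ Mul(98.119, I)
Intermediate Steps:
Function('Q')(h) = 3 (Function('Q')(h) = Add(2, Mul(h, Pow(h, -1))) = Add(2, 1) = 3)
Function('Z')(L, j) = 3
D = -3 (D = Mul(-1, 3) = -3)
P = 51652
l = Rational(-1, 3) (l = Pow(-3, -1) = Rational(-1, 3) ≈ -0.33333)
Pow(Add(l, Add(P, Mul(-1, Mul(-233, Add(-221, -42))))), Rational(1, 2)) = Pow(Add(Rational(-1, 3), Add(51652, Mul(-1, Mul(-233, Add(-221, -42))))), Rational(1, 2)) = Pow(Add(Rational(-1, 3), Add(51652, Mul(-1, Mul(-233, -263)))), Rational(1, 2)) = Pow(Add(Rational(-1, 3), Add(51652, Mul(-1, 61279))), Rational(1, 2)) = Pow(Add(Rational(-1, 3), Add(51652, -61279)), Rational(1, 2)) = Pow(Add(Rational(-1, 3), -9627), Rational(1, 2)) = Pow(Rational(-28882, 3), Rational(1, 2)) = Mul(Rational(1, 3), I, Pow(86646, Rational(1, 2)))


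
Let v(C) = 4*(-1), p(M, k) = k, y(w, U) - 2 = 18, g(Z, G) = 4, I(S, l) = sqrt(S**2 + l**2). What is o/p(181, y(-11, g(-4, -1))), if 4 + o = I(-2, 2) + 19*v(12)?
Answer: -4 + sqrt(2)/10 ≈ -3.8586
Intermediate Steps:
y(w, U) = 20 (y(w, U) = 2 + 18 = 20)
v(C) = -4
o = -80 + 2*sqrt(2) (o = -4 + (sqrt((-2)**2 + 2**2) + 19*(-4)) = -4 + (sqrt(4 + 4) - 76) = -4 + (sqrt(8) - 76) = -4 + (2*sqrt(2) - 76) = -4 + (-76 + 2*sqrt(2)) = -80 + 2*sqrt(2) ≈ -77.172)
o/p(181, y(-11, g(-4, -1))) = (-80 + 2*sqrt(2))/20 = (-80 + 2*sqrt(2))*(1/20) = -4 + sqrt(2)/10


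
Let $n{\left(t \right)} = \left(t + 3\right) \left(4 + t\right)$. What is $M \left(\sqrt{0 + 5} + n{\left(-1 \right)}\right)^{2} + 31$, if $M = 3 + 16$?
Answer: $810 + 228 \sqrt{5} \approx 1319.8$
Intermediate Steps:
$M = 19$
$n{\left(t \right)} = \left(3 + t\right) \left(4 + t\right)$
$M \left(\sqrt{0 + 5} + n{\left(-1 \right)}\right)^{2} + 31 = 19 \left(\sqrt{0 + 5} + \left(12 + \left(-1\right)^{2} + 7 \left(-1\right)\right)\right)^{2} + 31 = 19 \left(\sqrt{5} + \left(12 + 1 - 7\right)\right)^{2} + 31 = 19 \left(\sqrt{5} + 6\right)^{2} + 31 = 19 \left(6 + \sqrt{5}\right)^{2} + 31 = 31 + 19 \left(6 + \sqrt{5}\right)^{2}$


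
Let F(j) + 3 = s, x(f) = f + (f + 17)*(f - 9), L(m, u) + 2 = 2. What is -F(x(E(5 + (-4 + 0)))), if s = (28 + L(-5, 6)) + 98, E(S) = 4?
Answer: -123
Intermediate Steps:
L(m, u) = 0 (L(m, u) = -2 + 2 = 0)
x(f) = f + (-9 + f)*(17 + f) (x(f) = f + (17 + f)*(-9 + f) = f + (-9 + f)*(17 + f))
s = 126 (s = (28 + 0) + 98 = 28 + 98 = 126)
F(j) = 123 (F(j) = -3 + 126 = 123)
-F(x(E(5 + (-4 + 0)))) = -1*123 = -123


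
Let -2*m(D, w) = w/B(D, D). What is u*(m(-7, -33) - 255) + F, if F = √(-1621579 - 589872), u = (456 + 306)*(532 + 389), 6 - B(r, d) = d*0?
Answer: -354059109/2 + I*√2211451 ≈ -1.7703e+8 + 1487.1*I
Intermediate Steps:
B(r, d) = 6 (B(r, d) = 6 - d*0 = 6 - 1*0 = 6 + 0 = 6)
m(D, w) = -w/12 (m(D, w) = -w/(2*6) = -w/12)
u = 701802 (u = 762*921 = 701802)
F = I*√2211451 (F = √(-2211451) = I*√2211451 ≈ 1487.1*I)
u*(m(-7, -33) - 255) + F = 701802*(-1/12*(-33) - 255) + I*√2211451 = 701802*(11/4 - 255) + I*√2211451 = 701802*(-1009/4) + I*√2211451 = -354059109/2 + I*√2211451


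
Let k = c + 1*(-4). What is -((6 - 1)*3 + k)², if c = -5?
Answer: -36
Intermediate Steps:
k = -9 (k = -5 + 1*(-4) = -5 - 4 = -9)
-((6 - 1)*3 + k)² = -((6 - 1)*3 - 9)² = -(5*3 - 9)² = -(15 - 9)² = -1*6² = -1*36 = -36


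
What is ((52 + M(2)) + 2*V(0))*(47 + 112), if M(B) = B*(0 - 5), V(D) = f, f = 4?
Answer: 7950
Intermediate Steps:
V(D) = 4
M(B) = -5*B (M(B) = B*(-5) = -5*B)
((52 + M(2)) + 2*V(0))*(47 + 112) = ((52 - 5*2) + 2*4)*(47 + 112) = ((52 - 10) + 8)*159 = (42 + 8)*159 = 50*159 = 7950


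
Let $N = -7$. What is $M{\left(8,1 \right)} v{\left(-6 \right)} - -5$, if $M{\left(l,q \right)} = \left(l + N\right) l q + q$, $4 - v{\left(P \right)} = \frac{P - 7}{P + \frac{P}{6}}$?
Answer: $\frac{170}{7} \approx 24.286$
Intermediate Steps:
$v{\left(P \right)} = 4 - \frac{6 \left(-7 + P\right)}{7 P}$ ($v{\left(P \right)} = 4 - \frac{P - 7}{P + \frac{P}{6}} = 4 - \frac{-7 + P}{P + P \frac{1}{6}} = 4 - \frac{-7 + P}{P + \frac{P}{6}} = 4 - \frac{-7 + P}{\frac{7}{6} P} = 4 - \left(-7 + P\right) \frac{6}{7 P} = 4 - \frac{6 \left(-7 + P\right)}{7 P}$)
$M{\left(l,q \right)} = q + l q \left(-7 + l\right)$ ($M{\left(l,q \right)} = \left(l - 7\right) l q + q = \left(-7 + l\right) l q + q = l \left(-7 + l\right) q + q = l q \left(-7 + l\right) + q = q + l q \left(-7 + l\right)$)
$M{\left(8,1 \right)} v{\left(-6 \right)} - -5 = 1 \left(1 + 8^{2} - 56\right) \left(\frac{22}{7} + \frac{6}{-6}\right) - -5 = 1 \left(1 + 64 - 56\right) \left(\frac{22}{7} + 6 \left(- \frac{1}{6}\right)\right) + 5 = 1 \cdot 9 \left(\frac{22}{7} - 1\right) + 5 = 9 \cdot \frac{15}{7} + 5 = \frac{135}{7} + 5 = \frac{170}{7}$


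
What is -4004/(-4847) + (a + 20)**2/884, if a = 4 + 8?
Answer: 2125716/1071187 ≈ 1.9844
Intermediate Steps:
a = 12
-4004/(-4847) + (a + 20)**2/884 = -4004/(-4847) + (12 + 20)**2/884 = -4004*(-1/4847) + 32**2*(1/884) = 4004/4847 + 1024*(1/884) = 4004/4847 + 256/221 = 2125716/1071187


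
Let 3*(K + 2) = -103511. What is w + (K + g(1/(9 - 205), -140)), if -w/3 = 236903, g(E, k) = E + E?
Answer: -219093115/294 ≈ -7.4522e+5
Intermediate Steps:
g(E, k) = 2*E
K = -103517/3 (K = -2 + (⅓)*(-103511) = -2 - 103511/3 = -103517/3 ≈ -34506.)
w = -710709 (w = -3*236903 = -710709)
w + (K + g(1/(9 - 205), -140)) = -710709 + (-103517/3 + 2/(9 - 205)) = -710709 + (-103517/3 + 2/(-196)) = -710709 + (-103517/3 + 2*(-1/196)) = -710709 + (-103517/3 - 1/98) = -710709 - 10144669/294 = -219093115/294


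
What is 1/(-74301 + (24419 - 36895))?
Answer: -1/86777 ≈ -1.1524e-5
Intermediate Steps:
1/(-74301 + (24419 - 36895)) = 1/(-74301 - 12476) = 1/(-86777) = -1/86777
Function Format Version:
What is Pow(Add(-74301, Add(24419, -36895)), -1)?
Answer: Rational(-1, 86777) ≈ -1.1524e-5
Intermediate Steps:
Pow(Add(-74301, Add(24419, -36895)), -1) = Pow(Add(-74301, -12476), -1) = Pow(-86777, -1) = Rational(-1, 86777)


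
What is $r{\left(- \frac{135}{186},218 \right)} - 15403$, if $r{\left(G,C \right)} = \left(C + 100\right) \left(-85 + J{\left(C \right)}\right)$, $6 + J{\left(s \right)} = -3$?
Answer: $-45295$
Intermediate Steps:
$J{\left(s \right)} = -9$ ($J{\left(s \right)} = -6 - 3 = -9$)
$r{\left(G,C \right)} = -9400 - 94 C$ ($r{\left(G,C \right)} = \left(C + 100\right) \left(-85 - 9\right) = \left(100 + C\right) \left(-94\right) = -9400 - 94 C$)
$r{\left(- \frac{135}{186},218 \right)} - 15403 = \left(-9400 - 20492\right) - 15403 = -29892 - 15403 = -45295$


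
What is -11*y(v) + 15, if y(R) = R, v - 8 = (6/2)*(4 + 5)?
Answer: -370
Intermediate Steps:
v = 35 (v = 8 + (6/2)*(4 + 5) = 8 + (6*(½))*9 = 8 + 3*9 = 8 + 27 = 35)
-11*y(v) + 15 = -11*35 + 15 = -385 + 15 = -370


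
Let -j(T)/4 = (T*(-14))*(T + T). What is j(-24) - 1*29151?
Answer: 35361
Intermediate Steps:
j(T) = 112*T² (j(T) = -4*T*(-14)*(T + T) = -4*(-14*T)*2*T = -(-112)*T² = 112*T²)
j(-24) - 1*29151 = 112*(-24)² - 1*29151 = 112*576 - 29151 = 64512 - 29151 = 35361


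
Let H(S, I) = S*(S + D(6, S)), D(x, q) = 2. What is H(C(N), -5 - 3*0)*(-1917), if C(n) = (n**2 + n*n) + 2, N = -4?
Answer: -2346408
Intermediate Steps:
C(n) = 2 + 2*n**2 (C(n) = (n**2 + n**2) + 2 = 2*n**2 + 2 = 2 + 2*n**2)
H(S, I) = S*(2 + S) (H(S, I) = S*(S + 2) = S*(2 + S))
H(C(N), -5 - 3*0)*(-1917) = ((2 + 2*(-4)**2)*(2 + (2 + 2*(-4)**2)))*(-1917) = ((2 + 2*16)*(2 + (2 + 2*16)))*(-1917) = ((2 + 32)*(2 + (2 + 32)))*(-1917) = (34*(2 + 34))*(-1917) = (34*36)*(-1917) = 1224*(-1917) = -2346408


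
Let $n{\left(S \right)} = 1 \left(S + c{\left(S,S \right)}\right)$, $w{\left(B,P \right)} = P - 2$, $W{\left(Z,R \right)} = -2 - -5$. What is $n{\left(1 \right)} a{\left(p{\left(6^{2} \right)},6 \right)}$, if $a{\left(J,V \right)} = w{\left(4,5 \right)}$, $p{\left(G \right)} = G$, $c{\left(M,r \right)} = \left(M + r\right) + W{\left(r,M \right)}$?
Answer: $18$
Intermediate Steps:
$W{\left(Z,R \right)} = 3$ ($W{\left(Z,R \right)} = -2 + 5 = 3$)
$c{\left(M,r \right)} = 3 + M + r$ ($c{\left(M,r \right)} = \left(M + r\right) + 3 = 3 + M + r$)
$w{\left(B,P \right)} = -2 + P$ ($w{\left(B,P \right)} = P - 2 = -2 + P$)
$a{\left(J,V \right)} = 3$ ($a{\left(J,V \right)} = -2 + 5 = 3$)
$n{\left(S \right)} = 3 + 3 S$ ($n{\left(S \right)} = 1 \left(S + \left(3 + S + S\right)\right) = 1 \left(S + \left(3 + 2 S\right)\right) = 1 \left(3 + 3 S\right) = 3 + 3 S$)
$n{\left(1 \right)} a{\left(p{\left(6^{2} \right)},6 \right)} = \left(3 + 3 \cdot 1\right) 3 = \left(3 + 3\right) 3 = 6 \cdot 3 = 18$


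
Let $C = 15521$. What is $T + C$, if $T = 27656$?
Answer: $43177$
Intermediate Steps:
$T + C = 27656 + 15521 = 43177$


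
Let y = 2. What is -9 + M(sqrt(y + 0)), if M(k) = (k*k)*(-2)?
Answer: -13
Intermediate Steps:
M(k) = -2*k**2 (M(k) = k**2*(-2) = -2*k**2)
-9 + M(sqrt(y + 0)) = -9 - 2*(sqrt(2 + 0))**2 = -9 - 2*(sqrt(2))**2 = -9 - 2*2 = -9 - 4 = -13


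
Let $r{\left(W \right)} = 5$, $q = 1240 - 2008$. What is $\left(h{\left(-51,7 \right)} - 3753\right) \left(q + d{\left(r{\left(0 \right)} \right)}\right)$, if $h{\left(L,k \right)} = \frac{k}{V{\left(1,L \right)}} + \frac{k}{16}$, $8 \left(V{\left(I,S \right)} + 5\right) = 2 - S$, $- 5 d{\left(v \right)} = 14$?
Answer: $\frac{1502360499}{520} \approx 2.8892 \cdot 10^{6}$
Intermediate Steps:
$q = -768$ ($q = 1240 - 2008 = -768$)
$d{\left(v \right)} = - \frac{14}{5}$ ($d{\left(v \right)} = \left(- \frac{1}{5}\right) 14 = - \frac{14}{5}$)
$V{\left(I,S \right)} = - \frac{19}{4} - \frac{S}{8}$ ($V{\left(I,S \right)} = -5 + \frac{2 - S}{8} = -5 - \left(- \frac{1}{4} + \frac{S}{8}\right) = - \frac{19}{4} - \frac{S}{8}$)
$h{\left(L,k \right)} = \frac{k}{16} + \frac{k}{- \frac{19}{4} - \frac{L}{8}}$ ($h{\left(L,k \right)} = \frac{k}{- \frac{19}{4} - \frac{L}{8}} + \frac{k}{16} = \frac{k}{16} + \frac{k}{- \frac{19}{4} - \frac{L}{8}}$)
$\left(h{\left(-51,7 \right)} - 3753\right) \left(q + d{\left(r{\left(0 \right)} \right)}\right) = \left(\frac{1}{16} \cdot 7 \frac{1}{38 - 51} \left(-90 - 51\right) - 3753\right) \left(-768 - \frac{14}{5}\right) = \left(\frac{1}{16} \cdot 7 \frac{1}{-13} \left(-141\right) - 3753\right) \left(- \frac{3854}{5}\right) = \left(\frac{1}{16} \cdot 7 \left(- \frac{1}{13}\right) \left(-141\right) - 3753\right) \left(- \frac{3854}{5}\right) = \left(\frac{987}{208} - 3753\right) \left(- \frac{3854}{5}\right) = \left(- \frac{779637}{208}\right) \left(- \frac{3854}{5}\right) = \frac{1502360499}{520}$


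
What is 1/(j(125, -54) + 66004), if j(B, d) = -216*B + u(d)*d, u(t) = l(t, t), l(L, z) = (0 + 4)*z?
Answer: 1/50668 ≈ 1.9736e-5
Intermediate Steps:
l(L, z) = 4*z
u(t) = 4*t
j(B, d) = -216*B + 4*d² (j(B, d) = -216*B + (4*d)*d = -216*B + 4*d²)
1/(j(125, -54) + 66004) = 1/((-216*125 + 4*(-54)²) + 66004) = 1/((-27000 + 4*2916) + 66004) = 1/((-27000 + 11664) + 66004) = 1/(-15336 + 66004) = 1/50668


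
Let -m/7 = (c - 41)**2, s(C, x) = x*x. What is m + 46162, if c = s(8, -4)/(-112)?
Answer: 240190/7 ≈ 34313.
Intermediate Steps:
s(C, x) = x**2
c = -1/7 (c = (-4)**2/(-112) = 16*(-1/112) = -1/7 ≈ -0.14286)
m = -82944/7 (m = -7*(-1/7 - 41)**2 = -7*(-288/7)**2 = -7*82944/49 = -82944/7 ≈ -11849.)
m + 46162 = -82944/7 + 46162 = 240190/7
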